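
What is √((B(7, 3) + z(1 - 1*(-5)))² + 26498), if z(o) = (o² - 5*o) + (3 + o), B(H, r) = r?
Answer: √26822 ≈ 163.77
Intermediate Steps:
z(o) = 3 + o² - 4*o
√((B(7, 3) + z(1 - 1*(-5)))² + 26498) = √((3 + (3 + (1 - 1*(-5))² - 4*(1 - 1*(-5))))² + 26498) = √((3 + (3 + (1 + 5)² - 4*(1 + 5)))² + 26498) = √((3 + (3 + 6² - 4*6))² + 26498) = √((3 + (3 + 36 - 24))² + 26498) = √((3 + 15)² + 26498) = √(18² + 26498) = √(324 + 26498) = √26822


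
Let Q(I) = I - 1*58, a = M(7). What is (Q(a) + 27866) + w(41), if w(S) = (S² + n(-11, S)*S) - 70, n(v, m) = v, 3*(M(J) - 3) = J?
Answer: 86920/3 ≈ 28973.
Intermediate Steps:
M(J) = 3 + J/3
a = 16/3 (a = 3 + (⅓)*7 = 3 + 7/3 = 16/3 ≈ 5.3333)
Q(I) = -58 + I (Q(I) = I - 58 = -58 + I)
w(S) = -70 + S² - 11*S (w(S) = (S² - 11*S) - 70 = -70 + S² - 11*S)
(Q(a) + 27866) + w(41) = ((-58 + 16/3) + 27866) + (-70 + 41² - 11*41) = (-158/3 + 27866) + (-70 + 1681 - 451) = 83440/3 + 1160 = 86920/3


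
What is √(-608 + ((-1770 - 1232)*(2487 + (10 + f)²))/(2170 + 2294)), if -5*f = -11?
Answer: I*√514740647/465 ≈ 48.791*I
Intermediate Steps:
f = 11/5 (f = -⅕*(-11) = 11/5 ≈ 2.2000)
√(-608 + ((-1770 - 1232)*(2487 + (10 + f)²))/(2170 + 2294)) = √(-608 + ((-1770 - 1232)*(2487 + (10 + 11/5)²))/(2170 + 2294)) = √(-608 - 3002*(2487 + (61/5)²)/4464) = √(-608 - 3002*(2487 + 3721/25)*(1/4464)) = √(-608 - 3002*65896/25*(1/4464)) = √(-608 - 197819792/25*1/4464) = √(-608 - 12363737/6975) = √(-16604537/6975) = I*√514740647/465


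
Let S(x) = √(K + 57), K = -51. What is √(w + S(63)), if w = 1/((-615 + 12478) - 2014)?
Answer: √(201 + 1979649*√6)/1407 ≈ 1.5651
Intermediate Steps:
S(x) = √6 (S(x) = √(-51 + 57) = √6)
w = 1/9849 (w = 1/(11863 - 2014) = 1/9849 ≈ 0.00010153)
√(w + S(63)) = √(1/9849 + √6)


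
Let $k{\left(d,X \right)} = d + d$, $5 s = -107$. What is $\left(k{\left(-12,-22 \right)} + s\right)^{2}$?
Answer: $\frac{51529}{25} \approx 2061.2$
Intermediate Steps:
$s = - \frac{107}{5}$ ($s = \frac{1}{5} \left(-107\right) = - \frac{107}{5} \approx -21.4$)
$k{\left(d,X \right)} = 2 d$
$\left(k{\left(-12,-22 \right)} + s\right)^{2} = \left(2 \left(-12\right) - \frac{107}{5}\right)^{2} = \left(-24 - \frac{107}{5}\right)^{2} = \left(- \frac{227}{5}\right)^{2} = \frac{51529}{25}$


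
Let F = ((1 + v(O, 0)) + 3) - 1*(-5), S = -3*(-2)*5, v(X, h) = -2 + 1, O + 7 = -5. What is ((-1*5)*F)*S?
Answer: -1200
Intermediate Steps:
O = -12 (O = -7 - 5 = -12)
v(X, h) = -1
S = 30 (S = 6*5 = 30)
F = 8 (F = ((1 - 1) + 3) - 1*(-5) = (0 + 3) + 5 = 3 + 5 = 8)
((-1*5)*F)*S = (-1*5*8)*30 = -5*8*30 = -40*30 = -1200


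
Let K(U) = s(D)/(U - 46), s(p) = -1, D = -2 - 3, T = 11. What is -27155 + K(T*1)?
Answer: -950424/35 ≈ -27155.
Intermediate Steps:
D = -5
K(U) = -1/(-46 + U) (K(U) = -1/(U - 46) = -1/(-46 + U))
-27155 + K(T*1) = -27155 - 1/(-46 + 11*1) = -27155 - 1/(-46 + 11) = -27155 - 1/(-35) = -27155 - 1*(-1/35) = -27155 + 1/35 = -950424/35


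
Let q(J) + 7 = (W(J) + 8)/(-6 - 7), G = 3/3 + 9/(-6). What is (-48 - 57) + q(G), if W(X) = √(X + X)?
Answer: -1464/13 - I/13 ≈ -112.62 - 0.076923*I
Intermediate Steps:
W(X) = √2*√X (W(X) = √(2*X) = √2*√X)
G = -½ (G = 3*(⅓) + 9*(-⅙) = 1 - 3/2 = -½ ≈ -0.50000)
q(J) = -99/13 - √2*√J/13 (q(J) = -7 + (√2*√J + 8)/(-6 - 7) = -7 + (8 + √2*√J)/(-13) = -7 + (8 + √2*√J)*(-1/13) = -7 + (-8/13 - √2*√J/13) = -99/13 - √2*√J/13)
(-48 - 57) + q(G) = (-48 - 57) + (-99/13 - √2*√(-½)/13) = -105 + (-99/13 - √2*I*√2/2/13) = -105 + (-99/13 - I/13) = -1464/13 - I/13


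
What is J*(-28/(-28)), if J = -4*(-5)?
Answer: 20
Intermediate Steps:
J = 20
J*(-28/(-28)) = 20*(-28/(-28)) = 20*(-28*(-1/28)) = 20*1 = 20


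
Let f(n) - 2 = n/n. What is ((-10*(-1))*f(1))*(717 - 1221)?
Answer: -15120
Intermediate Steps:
f(n) = 3 (f(n) = 2 + n/n = 2 + 1 = 3)
((-10*(-1))*f(1))*(717 - 1221) = (-10*(-1)*3)*(717 - 1221) = (10*3)*(-504) = 30*(-504) = -15120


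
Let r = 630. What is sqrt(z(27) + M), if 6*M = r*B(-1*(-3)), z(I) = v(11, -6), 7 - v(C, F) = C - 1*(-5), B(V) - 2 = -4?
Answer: I*sqrt(219) ≈ 14.799*I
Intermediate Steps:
B(V) = -2 (B(V) = 2 - 4 = -2)
v(C, F) = 2 - C (v(C, F) = 7 - (C - 1*(-5)) = 7 - (C + 5) = 7 - (5 + C) = 7 + (-5 - C) = 2 - C)
z(I) = -9 (z(I) = 2 - 1*11 = 2 - 11 = -9)
M = -210 (M = (630*(-2))/6 = (1/6)*(-1260) = -210)
sqrt(z(27) + M) = sqrt(-9 - 210) = sqrt(-219) = I*sqrt(219)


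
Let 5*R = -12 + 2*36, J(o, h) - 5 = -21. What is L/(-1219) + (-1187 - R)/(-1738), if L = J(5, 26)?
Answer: 135399/192602 ≈ 0.70300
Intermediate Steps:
J(o, h) = -16 (J(o, h) = 5 - 21 = -16)
L = -16
R = 12 (R = (-12 + 2*36)/5 = (-12 + 72)/5 = (⅕)*60 = 12)
L/(-1219) + (-1187 - R)/(-1738) = -16/(-1219) + (-1187 - 1*12)/(-1738) = -16*(-1/1219) + (-1187 - 12)*(-1/1738) = 16/1219 - 1199*(-1/1738) = 16/1219 + 109/158 = 135399/192602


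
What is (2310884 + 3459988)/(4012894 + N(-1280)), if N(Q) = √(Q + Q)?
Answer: 5789474405892/4025829564449 - 23083488*I*√10/4025829564449 ≈ 1.4381 - 1.8132e-5*I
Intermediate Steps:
N(Q) = √2*√Q (N(Q) = √(2*Q) = √2*√Q)
(2310884 + 3459988)/(4012894 + N(-1280)) = (2310884 + 3459988)/(4012894 + √2*√(-1280)) = 5770872/(4012894 + √2*(16*I*√5)) = 5770872/(4012894 + 16*I*√10)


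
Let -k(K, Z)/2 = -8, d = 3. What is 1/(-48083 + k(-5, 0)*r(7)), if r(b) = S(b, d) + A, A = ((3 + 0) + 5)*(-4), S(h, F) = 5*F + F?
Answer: -1/48307 ≈ -2.0701e-5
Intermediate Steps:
k(K, Z) = 16 (k(K, Z) = -2*(-8) = 16)
S(h, F) = 6*F
A = -32 (A = (3 + 5)*(-4) = 8*(-4) = -32)
r(b) = -14 (r(b) = 6*3 - 32 = 18 - 32 = -14)
1/(-48083 + k(-5, 0)*r(7)) = 1/(-48083 + 16*(-14)) = 1/(-48083 - 224) = 1/(-48307) = -1/48307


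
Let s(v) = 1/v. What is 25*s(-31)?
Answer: -25/31 ≈ -0.80645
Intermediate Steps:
25*s(-31) = 25/(-31) = 25*(-1/31) = -25/31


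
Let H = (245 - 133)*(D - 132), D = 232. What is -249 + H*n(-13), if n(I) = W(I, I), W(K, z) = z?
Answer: -145849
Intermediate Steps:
n(I) = I
H = 11200 (H = (245 - 133)*(232 - 132) = 112*100 = 11200)
-249 + H*n(-13) = -249 + 11200*(-13) = -249 - 145600 = -145849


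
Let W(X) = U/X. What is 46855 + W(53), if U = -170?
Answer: 2483145/53 ≈ 46852.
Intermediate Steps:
W(X) = -170/X
46855 + W(53) = 46855 - 170/53 = 2483145/53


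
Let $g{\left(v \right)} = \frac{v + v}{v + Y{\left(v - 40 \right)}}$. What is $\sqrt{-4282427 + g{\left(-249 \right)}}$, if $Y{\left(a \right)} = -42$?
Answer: $\frac{i \sqrt{40293339541}}{97} \approx 2069.4 i$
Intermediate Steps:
$g{\left(v \right)} = \frac{2 v}{-42 + v}$ ($g{\left(v \right)} = \frac{v + v}{v - 42} = \frac{2 v}{-42 + v}$)
$\sqrt{-4282427 + g{\left(-249 \right)}} = \sqrt{-4282427 + 2 \left(-249\right) \frac{1}{-42 - 249}} = \sqrt{-4282427 + 2 \left(-249\right) \frac{1}{-291}} = \sqrt{-4282427 + 2 \left(-249\right) \left(- \frac{1}{291}\right)} = \sqrt{-4282427 + \frac{166}{97}} = \sqrt{- \frac{415395253}{97}} = \frac{i \sqrt{40293339541}}{97}$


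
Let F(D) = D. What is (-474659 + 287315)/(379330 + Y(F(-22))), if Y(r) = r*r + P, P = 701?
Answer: -187344/380515 ≈ -0.49234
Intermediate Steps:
Y(r) = 701 + r**2 (Y(r) = r*r + 701 = r**2 + 701 = 701 + r**2)
(-474659 + 287315)/(379330 + Y(F(-22))) = (-474659 + 287315)/(379330 + (701 + (-22)**2)) = -187344/(379330 + (701 + 484)) = -187344/(379330 + 1185) = -187344/380515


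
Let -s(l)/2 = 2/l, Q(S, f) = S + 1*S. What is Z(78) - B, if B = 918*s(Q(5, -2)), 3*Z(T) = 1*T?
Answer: 1966/5 ≈ 393.20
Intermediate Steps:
Z(T) = T/3 (Z(T) = (1*T)/3 = T/3)
Q(S, f) = 2*S (Q(S, f) = S + S = 2*S)
s(l) = -4/l
B = -1836/5 (B = 918*(-4/(2*5)) = 918*(-4/10) = 918*(-4*⅒) = 918*(-⅖) = -1836/5 ≈ -367.20)
Z(78) - B = (⅓)*78 - 1*(-1836/5) = 26 + 1836/5 = 1966/5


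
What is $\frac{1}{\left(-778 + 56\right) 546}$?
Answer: $- \frac{1}{394212} \approx -2.5367 \cdot 10^{-6}$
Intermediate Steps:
$\frac{1}{\left(-778 + 56\right) 546} = \frac{1}{-722} \cdot \frac{1}{546} = \left(- \frac{1}{722}\right) \frac{1}{546} = - \frac{1}{394212}$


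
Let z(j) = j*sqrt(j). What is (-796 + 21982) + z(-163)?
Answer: 21186 - 163*I*sqrt(163) ≈ 21186.0 - 2081.0*I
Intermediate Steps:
z(j) = j**(3/2)
(-796 + 21982) + z(-163) = (-796 + 21982) + (-163)**(3/2) = 21186 - 163*I*sqrt(163)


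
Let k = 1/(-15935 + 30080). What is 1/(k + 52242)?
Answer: 14145/738963091 ≈ 1.9142e-5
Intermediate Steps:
k = 1/14145 ≈ 7.0696e-5
1/(k + 52242) = 1/(1/14145 + 52242) = 1/(738963091/14145) = 14145/738963091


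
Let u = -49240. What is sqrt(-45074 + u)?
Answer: I*sqrt(94314) ≈ 307.11*I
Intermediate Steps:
sqrt(-45074 + u) = sqrt(-45074 - 49240) = sqrt(-94314) = I*sqrt(94314)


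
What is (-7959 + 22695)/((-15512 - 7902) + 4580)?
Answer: -2456/3139 ≈ -0.78241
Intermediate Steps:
(-7959 + 22695)/((-15512 - 7902) + 4580) = 14736/(-23414 + 4580) = 14736/(-18834) = 14736*(-1/18834) = -2456/3139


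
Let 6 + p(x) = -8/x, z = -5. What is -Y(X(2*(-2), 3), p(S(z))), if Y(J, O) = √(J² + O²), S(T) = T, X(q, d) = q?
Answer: -2*√221/5 ≈ -5.9464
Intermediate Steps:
p(x) = -6 - 8/x
-Y(X(2*(-2), 3), p(S(z))) = -√((2*(-2))² + (-6 - 8/(-5))²) = -√((-4)² + (-6 - 8*(-⅕))²) = -√(16 + (-6 + 8/5)²) = -√(16 + (-22/5)²) = -√(16 + 484/25) = -√(884/25) = -2*√221/5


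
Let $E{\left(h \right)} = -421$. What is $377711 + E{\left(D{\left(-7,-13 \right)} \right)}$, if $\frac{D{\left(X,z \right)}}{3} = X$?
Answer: $377290$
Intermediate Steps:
$D{\left(X,z \right)} = 3 X$
$377711 + E{\left(D{\left(-7,-13 \right)} \right)} = 377711 - 421 = 377290$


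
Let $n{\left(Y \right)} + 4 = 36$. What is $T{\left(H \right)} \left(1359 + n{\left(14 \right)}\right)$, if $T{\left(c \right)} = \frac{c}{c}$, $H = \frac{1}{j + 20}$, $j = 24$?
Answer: $1391$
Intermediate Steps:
$H = \frac{1}{44}$ ($H = \frac{1}{24 + 20} = \frac{1}{44} \approx 0.022727$)
$n{\left(Y \right)} = 32$ ($n{\left(Y \right)} = -4 + 36 = 32$)
$T{\left(c \right)} = 1$
$T{\left(H \right)} \left(1359 + n{\left(14 \right)}\right) = 1 \left(1359 + 32\right) = 1 \cdot 1391 = 1391$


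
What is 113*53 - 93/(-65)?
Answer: 389378/65 ≈ 5990.4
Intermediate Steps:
113*53 - 93/(-65) = 5989 - 93*(-1/65) = 5989 + 93/65 = 389378/65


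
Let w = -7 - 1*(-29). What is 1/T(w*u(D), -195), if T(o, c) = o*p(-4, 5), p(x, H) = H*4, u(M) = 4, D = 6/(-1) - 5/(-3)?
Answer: 1/1760 ≈ 0.00056818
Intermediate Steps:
D = -13/3 (D = 6*(-1) - 5*(-1/3) = -6 + 5/3 = -13/3 ≈ -4.3333)
p(x, H) = 4*H
w = 22 (w = -7 + 29 = 22)
T(o, c) = 20*o (T(o, c) = o*(4*5) = o*20 = 20*o)
1/T(w*u(D), -195) = 1/(20*(22*4)) = 1/(20*88) = 1/1760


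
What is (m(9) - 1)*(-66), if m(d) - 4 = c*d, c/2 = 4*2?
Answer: -9702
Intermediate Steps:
c = 16 (c = 2*(4*2) = 2*8 = 16)
m(d) = 4 + 16*d
(m(9) - 1)*(-66) = ((4 + 16*9) - 1)*(-66) = ((4 + 144) - 1)*(-66) = (148 - 1)*(-66) = 147*(-66) = -9702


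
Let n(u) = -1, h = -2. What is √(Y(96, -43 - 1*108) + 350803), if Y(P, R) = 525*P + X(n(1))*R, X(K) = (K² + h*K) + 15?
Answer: √398485 ≈ 631.26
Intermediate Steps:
X(K) = 15 + K² - 2*K (X(K) = (K² - 2*K) + 15 = 15 + K² - 2*K)
Y(P, R) = 18*R + 525*P (Y(P, R) = 525*P + (15 + (-1)² - 2*(-1))*R = 525*P + (15 + 1 + 2)*R = 525*P + 18*R = 18*R + 525*P)
√(Y(96, -43 - 1*108) + 350803) = √((18*(-43 - 1*108) + 525*96) + 350803) = √((18*(-43 - 108) + 50400) + 350803) = √((18*(-151) + 50400) + 350803) = √((-2718 + 50400) + 350803) = √(47682 + 350803) = √398485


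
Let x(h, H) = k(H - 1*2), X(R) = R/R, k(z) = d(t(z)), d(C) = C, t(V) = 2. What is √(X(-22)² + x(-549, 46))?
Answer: √3 ≈ 1.7320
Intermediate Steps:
k(z) = 2
X(R) = 1
x(h, H) = 2
√(X(-22)² + x(-549, 46)) = √(1² + 2) = √(1 + 2) = √3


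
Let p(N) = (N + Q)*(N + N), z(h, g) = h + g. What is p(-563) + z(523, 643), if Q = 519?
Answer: 50710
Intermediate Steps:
z(h, g) = g + h
p(N) = 2*N*(519 + N) (p(N) = (N + 519)*(N + N) = (519 + N)*(2*N) = 2*N*(519 + N))
p(-563) + z(523, 643) = 2*(-563)*(519 - 563) + (643 + 523) = 2*(-563)*(-44) + 1166 = 49544 + 1166 = 50710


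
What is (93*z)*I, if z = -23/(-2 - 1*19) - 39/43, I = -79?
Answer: -416330/301 ≈ -1383.2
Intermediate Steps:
z = 170/903 (z = -23/(-2 - 19) - 39*1/43 = -23/(-21) - 39/43 = -23*(-1/21) - 39/43 = 23/21 - 39/43 = 170/903 ≈ 0.18826)
(93*z)*I = (93*(170/903))*(-79) = (5270/301)*(-79) = -416330/301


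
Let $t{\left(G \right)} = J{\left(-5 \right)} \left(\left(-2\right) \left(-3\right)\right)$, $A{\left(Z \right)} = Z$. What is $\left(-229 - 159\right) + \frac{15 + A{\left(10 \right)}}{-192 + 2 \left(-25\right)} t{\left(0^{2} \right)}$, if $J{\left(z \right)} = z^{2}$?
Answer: $- \frac{48823}{121} \approx -403.5$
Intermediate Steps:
$t{\left(G \right)} = 150$ ($t{\left(G \right)} = \left(-5\right)^{2} \left(\left(-2\right) \left(-3\right)\right) = 25 \cdot 6 = 150$)
$\left(-229 - 159\right) + \frac{15 + A{\left(10 \right)}}{-192 + 2 \left(-25\right)} t{\left(0^{2} \right)} = \left(-229 - 159\right) + \frac{15 + 10}{-192 + 2 \left(-25\right)} 150 = -388 + \frac{25}{-192 - 50} \cdot 150 = -388 + \frac{25}{-242} \cdot 150 = -388 + 25 \left(- \frac{1}{242}\right) 150 = -388 - \frac{1875}{121} = - \frac{48823}{121}$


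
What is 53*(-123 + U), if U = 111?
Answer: -636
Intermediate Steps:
53*(-123 + U) = 53*(-123 + 111) = 53*(-12) = -636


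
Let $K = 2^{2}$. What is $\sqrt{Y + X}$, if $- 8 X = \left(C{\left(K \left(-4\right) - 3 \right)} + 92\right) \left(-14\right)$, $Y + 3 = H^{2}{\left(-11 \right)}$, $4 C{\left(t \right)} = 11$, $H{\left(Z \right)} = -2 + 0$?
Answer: $\frac{\sqrt{2669}}{4} \approx 12.916$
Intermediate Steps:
$K = 4$
$H{\left(Z \right)} = -2$
$C{\left(t \right)} = \frac{11}{4}$ ($C{\left(t \right)} = \frac{1}{4} \cdot 11 = \frac{11}{4}$)
$Y = 1$ ($Y = -3 + \left(-2\right)^{2} = -3 + 4 = 1$)
$X = \frac{2653}{16}$ ($X = - \frac{\left(\frac{11}{4} + 92\right) \left(-14\right)}{8} = - \frac{\frac{379}{4} \left(-14\right)}{8} = \left(- \frac{1}{8}\right) \left(- \frac{2653}{2}\right) = \frac{2653}{16} \approx 165.81$)
$\sqrt{Y + X} = \sqrt{1 + \frac{2653}{16}} = \sqrt{\frac{2669}{16}} = \frac{\sqrt{2669}}{4}$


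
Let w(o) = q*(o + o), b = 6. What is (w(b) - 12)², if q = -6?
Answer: 7056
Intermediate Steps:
w(o) = -12*o (w(o) = -6*(o + o) = -12*o)
(w(b) - 12)² = (-12*6 - 12)² = (-72 - 12)² = (-84)² = 7056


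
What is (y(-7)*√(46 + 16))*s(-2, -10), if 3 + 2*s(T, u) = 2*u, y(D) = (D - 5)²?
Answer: -1656*√62 ≈ -13039.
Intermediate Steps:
y(D) = (-5 + D)²
s(T, u) = -3/2 + u (s(T, u) = -3/2 + (2*u)/2 = -3/2 + u)
(y(-7)*√(46 + 16))*s(-2, -10) = ((-5 - 7)²*√(46 + 16))*(-3/2 - 10) = ((-12)²*√62)*(-23/2) = (144*√62)*(-23/2) = -1656*√62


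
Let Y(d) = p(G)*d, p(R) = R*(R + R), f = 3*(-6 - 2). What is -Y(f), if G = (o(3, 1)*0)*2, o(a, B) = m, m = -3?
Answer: 0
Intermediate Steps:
o(a, B) = -3
f = -24 (f = 3*(-8) = -24)
G = 0 (G = -3*0*2 = 0*2 = 0)
p(R) = 2*R² (p(R) = R*(2*R) = 2*R²)
Y(d) = 0 (Y(d) = (2*0²)*d = (2*0)*d = 0*d = 0)
-Y(f) = -1*0 = 0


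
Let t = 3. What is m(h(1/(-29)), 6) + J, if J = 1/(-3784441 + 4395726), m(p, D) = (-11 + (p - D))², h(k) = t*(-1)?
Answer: 244514001/611285 ≈ 400.00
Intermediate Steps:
h(k) = -3 (h(k) = 3*(-1) = -3)
m(p, D) = (-11 + p - D)²
J = 1/611285 ≈ 1.6359e-6
m(h(1/(-29)), 6) + J = (11 + 6 - 1*(-3))² + 1/611285 = (11 + 6 + 3)² + 1/611285 = 20² + 1/611285 = 400 + 1/611285 = 244514001/611285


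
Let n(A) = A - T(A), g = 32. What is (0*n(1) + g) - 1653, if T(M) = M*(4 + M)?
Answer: -1621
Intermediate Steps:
n(A) = A - A*(4 + A)
(0*n(1) + g) - 1653 = (0*(1*(-3 - 1*1)) + 32) - 1653 = (0*(1*(-3 - 1)) + 32) - 1653 = (0*(1*(-4)) + 32) - 1653 = (0*(-4) + 32) - 1653 = (0 + 32) - 1653 = 32 - 1653 = -1621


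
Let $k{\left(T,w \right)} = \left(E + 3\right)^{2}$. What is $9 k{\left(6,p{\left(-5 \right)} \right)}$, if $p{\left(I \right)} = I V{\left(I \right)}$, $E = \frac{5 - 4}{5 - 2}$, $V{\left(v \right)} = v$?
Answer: $100$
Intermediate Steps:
$E = \frac{1}{3}$ ($E = 1 \cdot \frac{1}{3} = \frac{1}{3} \approx 0.33333$)
$p{\left(I \right)} = I^{2}$ ($p{\left(I \right)} = I I = I^{2}$)
$k{\left(T,w \right)} = \frac{100}{9}$ ($k{\left(T,w \right)} = \left(\frac{1}{3} + 3\right)^{2} = \left(\frac{10}{3}\right)^{2} = \frac{100}{9}$)
$9 k{\left(6,p{\left(-5 \right)} \right)} = 9 \cdot \frac{100}{9} = 100$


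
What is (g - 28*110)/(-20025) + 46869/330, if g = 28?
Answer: 62637259/440550 ≈ 142.18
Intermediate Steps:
(g - 28*110)/(-20025) + 46869/330 = (28 - 28*110)/(-20025) + 46869/330 = (28 - 3080)*(-1/20025) + 46869*(1/330) = -3052*(-1/20025) + 15623/110 = 3052/20025 + 15623/110 = 62637259/440550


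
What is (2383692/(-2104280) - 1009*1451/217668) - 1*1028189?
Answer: -58868693865232667/57254302380 ≈ -1.0282e+6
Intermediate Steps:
(2383692/(-2104280) - 1009*1451/217668) - 1*1028189 = (2383692*(-1/2104280) - 1464059*1/217668) - 1028189 = (-595923/526070 - 1464059/217668) - 1028189 = -449955442847/57254302380 - 1028189 = -58868693865232667/57254302380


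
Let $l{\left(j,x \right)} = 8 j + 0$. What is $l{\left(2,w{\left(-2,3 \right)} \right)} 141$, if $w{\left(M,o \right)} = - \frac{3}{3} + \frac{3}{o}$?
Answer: $2256$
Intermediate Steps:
$w{\left(M,o \right)} = -1 + \frac{3}{o}$ ($w{\left(M,o \right)} = \left(-3\right) \frac{1}{3} + \frac{3}{o} = -1 + \frac{3}{o}$)
$l{\left(j,x \right)} = 8 j$
$l{\left(2,w{\left(-2,3 \right)} \right)} 141 = 8 \cdot 2 \cdot 141 = 16 \cdot 141 = 2256$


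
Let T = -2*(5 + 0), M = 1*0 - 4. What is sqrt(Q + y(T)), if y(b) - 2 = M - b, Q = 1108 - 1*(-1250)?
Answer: 13*sqrt(14) ≈ 48.642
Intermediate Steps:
M = -4 (M = 0 - 4 = -4)
T = -10 (T = -2*5 = -10)
Q = 2358 (Q = 1108 + 1250 = 2358)
y(b) = -2 - b (y(b) = 2 + (-4 - b) = -2 - b)
sqrt(Q + y(T)) = sqrt(2358 + (-2 - 1*(-10))) = sqrt(2358 + (-2 + 10)) = sqrt(2358 + 8) = sqrt(2366) = 13*sqrt(14)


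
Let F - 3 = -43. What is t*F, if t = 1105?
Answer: -44200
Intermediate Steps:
F = -40 (F = 3 - 43 = -40)
t*F = 1105*(-40) = -44200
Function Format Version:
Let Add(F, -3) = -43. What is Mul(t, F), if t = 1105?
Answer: -44200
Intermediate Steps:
F = -40 (F = Add(3, -43) = -40)
Mul(t, F) = Mul(1105, -40) = -44200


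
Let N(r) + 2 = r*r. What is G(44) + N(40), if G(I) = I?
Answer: 1642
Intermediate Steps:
N(r) = -2 + r² (N(r) = -2 + r*r = -2 + r²)
G(44) + N(40) = 44 + (-2 + 40²) = 44 + (-2 + 1600) = 44 + 1598 = 1642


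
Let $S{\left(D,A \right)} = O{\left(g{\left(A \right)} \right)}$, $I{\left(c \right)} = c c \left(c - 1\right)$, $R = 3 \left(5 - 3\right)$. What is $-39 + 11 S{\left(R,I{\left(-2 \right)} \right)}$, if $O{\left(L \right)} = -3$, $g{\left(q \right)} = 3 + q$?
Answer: $-72$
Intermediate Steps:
$R = 6$ ($R = 3 \cdot 2 = 6$)
$I{\left(c \right)} = c^{2} \left(-1 + c\right)$
$S{\left(D,A \right)} = -3$
$-39 + 11 S{\left(R,I{\left(-2 \right)} \right)} = -39 + 11 \left(-3\right) = -39 - 33 = -72$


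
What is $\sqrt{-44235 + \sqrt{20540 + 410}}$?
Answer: $\sqrt{-44235 + 5 \sqrt{838}} \approx 209.98 i$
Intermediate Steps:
$\sqrt{-44235 + \sqrt{20540 + 410}} = \sqrt{-44235 + \sqrt{20950}} = \sqrt{-44235 + 5 \sqrt{838}}$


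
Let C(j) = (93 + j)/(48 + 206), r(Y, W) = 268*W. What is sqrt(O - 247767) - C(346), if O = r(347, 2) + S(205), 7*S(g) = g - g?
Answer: -439/254 + I*sqrt(247231) ≈ -1.7283 + 497.22*I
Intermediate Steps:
S(g) = 0 (S(g) = (g - g)/7 = (1/7)*0 = 0)
O = 536 (O = 268*2 + 0 = 536 + 0 = 536)
C(j) = 93/254 + j/254 (C(j) = (93 + j)/254 = (93 + j)*(1/254) = 93/254 + j/254)
sqrt(O - 247767) - C(346) = sqrt(536 - 247767) - (93/254 + (1/254)*346) = sqrt(-247231) - (93/254 + 173/127) = I*sqrt(247231) - 1*439/254 = I*sqrt(247231) - 439/254 = -439/254 + I*sqrt(247231)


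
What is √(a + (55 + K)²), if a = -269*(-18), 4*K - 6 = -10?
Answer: 3*√862 ≈ 88.079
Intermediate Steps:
K = -1 (K = 3/2 + (¼)*(-10) = 3/2 - 5/2 = -1)
a = 4842
√(a + (55 + K)²) = √(4842 + (55 - 1)²) = √(4842 + 54²) = √(4842 + 2916) = √7758 = 3*√862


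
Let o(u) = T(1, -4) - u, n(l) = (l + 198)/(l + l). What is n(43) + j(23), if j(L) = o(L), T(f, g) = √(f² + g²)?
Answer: -1737/86 + √17 ≈ -16.075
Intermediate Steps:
n(l) = (198 + l)/(2*l) (n(l) = (198 + l)/((2*l)) = (198 + l)*(1/(2*l)) = (198 + l)/(2*l))
o(u) = √17 - u (o(u) = √(1² + (-4)²) - u = √(1 + 16) - u = √17 - u)
j(L) = √17 - L
n(43) + j(23) = (½)*(198 + 43)/43 + (√17 - 1*23) = (½)*(1/43)*241 + (√17 - 23) = 241/86 + (-23 + √17) = -1737/86 + √17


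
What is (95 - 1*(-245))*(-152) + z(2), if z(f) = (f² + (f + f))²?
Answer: -51616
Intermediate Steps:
z(f) = (f² + 2*f)²
(95 - 1*(-245))*(-152) + z(2) = (95 - 1*(-245))*(-152) + 2²*(2 + 2)² = (95 + 245)*(-152) + 4*4² = 340*(-152) + 4*16 = -51680 + 64 = -51616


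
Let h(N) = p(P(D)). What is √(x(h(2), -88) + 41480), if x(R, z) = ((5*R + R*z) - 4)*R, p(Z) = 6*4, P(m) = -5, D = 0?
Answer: 2*I*√1606 ≈ 80.15*I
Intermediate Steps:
p(Z) = 24
h(N) = 24
x(R, z) = R*(-4 + 5*R + R*z) (x(R, z) = (-4 + 5*R + R*z)*R = R*(-4 + 5*R + R*z))
√(x(h(2), -88) + 41480) = √(24*(-4 + 5*24 + 24*(-88)) + 41480) = √(24*(-4 + 120 - 2112) + 41480) = √(24*(-1996) + 41480) = √(-47904 + 41480) = √(-6424) = 2*I*√1606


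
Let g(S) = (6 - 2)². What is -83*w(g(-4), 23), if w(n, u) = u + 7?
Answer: -2490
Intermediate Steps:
g(S) = 16 (g(S) = 4² = 16)
w(n, u) = 7 + u
-83*w(g(-4), 23) = -83*(7 + 23) = -83*30 = -2490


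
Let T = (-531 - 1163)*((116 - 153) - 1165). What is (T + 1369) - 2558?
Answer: 2034999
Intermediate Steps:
T = 2036188 (T = -1694*(-37 - 1165) = -1694*(-1202) = 2036188)
(T + 1369) - 2558 = (2036188 + 1369) - 2558 = 2037557 - 2558 = 2034999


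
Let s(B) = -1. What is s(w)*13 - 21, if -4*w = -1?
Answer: -34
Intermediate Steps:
w = 1/4 (w = -1/4*(-1) = 1/4 ≈ 0.25000)
s(w)*13 - 21 = -1*13 - 21 = -13 - 21 = -34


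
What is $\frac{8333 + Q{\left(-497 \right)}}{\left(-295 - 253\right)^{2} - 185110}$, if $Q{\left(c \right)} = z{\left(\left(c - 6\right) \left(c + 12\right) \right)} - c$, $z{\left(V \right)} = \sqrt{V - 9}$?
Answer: $\frac{4415}{57597} + \frac{\sqrt{243946}}{115194} \approx 0.080941$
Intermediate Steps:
$z{\left(V \right)} = \sqrt{-9 + V}$
$Q{\left(c \right)} = \sqrt{-9 + \left(-6 + c\right) \left(12 + c\right)} - c$ ($Q{\left(c \right)} = \sqrt{-9 + \left(c - 6\right) \left(c + 12\right)} - c = \sqrt{-9 + \left(-6 + c\right) \left(12 + c\right)} - c$)
$\frac{8333 + Q{\left(-497 \right)}}{\left(-295 - 253\right)^{2} - 185110} = \frac{8333 + \left(\sqrt{-81 + \left(-497\right)^{2} + 6 \left(-497\right)} - -497\right)}{\left(-295 - 253\right)^{2} - 185110} = \frac{8333 + \left(\sqrt{-81 + 247009 - 2982} + 497\right)}{\left(-548\right)^{2} - 185110} = \frac{8333 + \left(\sqrt{243946} + 497\right)}{300304 - 185110} = \frac{8333 + \left(497 + \sqrt{243946}\right)}{115194} = \left(8830 + \sqrt{243946}\right) \frac{1}{115194} = \frac{4415}{57597} + \frac{\sqrt{243946}}{115194}$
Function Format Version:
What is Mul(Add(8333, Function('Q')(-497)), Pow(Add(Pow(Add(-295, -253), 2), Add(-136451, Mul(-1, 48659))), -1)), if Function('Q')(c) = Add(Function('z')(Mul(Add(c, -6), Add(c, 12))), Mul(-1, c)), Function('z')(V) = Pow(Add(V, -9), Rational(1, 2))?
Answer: Add(Rational(4415, 57597), Mul(Rational(1, 115194), Pow(243946, Rational(1, 2)))) ≈ 0.080941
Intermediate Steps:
Function('z')(V) = Pow(Add(-9, V), Rational(1, 2))
Function('Q')(c) = Add(Pow(Add(-9, Mul(Add(-6, c), Add(12, c))), Rational(1, 2)), Mul(-1, c)) (Function('Q')(c) = Add(Pow(Add(-9, Mul(Add(c, -6), Add(c, 12))), Rational(1, 2)), Mul(-1, c)) = Add(Pow(Add(-9, Mul(Add(-6, c), Add(12, c))), Rational(1, 2)), Mul(-1, c)))
Mul(Add(8333, Function('Q')(-497)), Pow(Add(Pow(Add(-295, -253), 2), Add(-136451, Mul(-1, 48659))), -1)) = Mul(Add(8333, Add(Pow(Add(-81, Pow(-497, 2), Mul(6, -497)), Rational(1, 2)), Mul(-1, -497))), Pow(Add(Pow(Add(-295, -253), 2), Add(-136451, Mul(-1, 48659))), -1)) = Mul(Add(8333, Add(Pow(Add(-81, 247009, -2982), Rational(1, 2)), 497)), Pow(Add(Pow(-548, 2), Add(-136451, -48659)), -1)) = Mul(Add(8333, Add(Pow(243946, Rational(1, 2)), 497)), Pow(Add(300304, -185110), -1)) = Mul(Add(8333, Add(497, Pow(243946, Rational(1, 2)))), Pow(115194, -1)) = Mul(Add(8830, Pow(243946, Rational(1, 2))), Rational(1, 115194)) = Add(Rational(4415, 57597), Mul(Rational(1, 115194), Pow(243946, Rational(1, 2))))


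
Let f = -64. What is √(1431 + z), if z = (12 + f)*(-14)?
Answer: √2159 ≈ 46.465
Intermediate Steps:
z = 728 (z = (12 - 64)*(-14) = -52*(-14) = 728)
√(1431 + z) = √(1431 + 728) = √2159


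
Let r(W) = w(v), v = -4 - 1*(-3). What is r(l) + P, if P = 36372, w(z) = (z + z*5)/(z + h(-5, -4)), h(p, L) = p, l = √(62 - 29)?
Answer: 36373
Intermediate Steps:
l = √33 ≈ 5.7446
v = -1 (v = -4 + 3 = -1)
w(z) = 6*z/(-5 + z) (w(z) = (z + z*5)/(z - 5) = (z + 5*z)/(-5 + z) = (6*z)/(-5 + z) = 6*z/(-5 + z))
r(W) = 1 (r(W) = 6*(-1)/(-5 - 1) = 6*(-1)/(-6) = 6*(-1)*(-⅙) = 1)
r(l) + P = 1 + 36372 = 36373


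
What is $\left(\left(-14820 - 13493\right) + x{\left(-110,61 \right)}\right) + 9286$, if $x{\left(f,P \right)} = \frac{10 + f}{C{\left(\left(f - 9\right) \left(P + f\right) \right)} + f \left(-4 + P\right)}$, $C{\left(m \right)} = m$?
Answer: $- \frac{8352753}{439} \approx -19027.0$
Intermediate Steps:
$x{\left(f,P \right)} = \frac{10 + f}{f \left(-4 + P\right) + \left(-9 + f\right) \left(P + f\right)}$ ($x{\left(f,P \right)} = \frac{10 + f}{\left(f - 9\right) \left(P + f\right) + f \left(-4 + P\right)} = \frac{10 + f}{\left(-9 + f\right) \left(P + f\right) + f \left(-4 + P\right)} = \frac{10 + f}{f \left(-4 + P\right) + \left(-9 + f\right) \left(P + f\right)}$)
$\left(\left(-14820 - 13493\right) + x{\left(-110,61 \right)}\right) + 9286 = \left(\left(-14820 - 13493\right) + \frac{10 - 110}{\left(-110\right)^{2} - -1430 - 549 + 2 \cdot 61 \left(-110\right)}\right) + 9286 = \left(\left(-14820 - 13493\right) + \frac{1}{12100 + 1430 - 549 - 13420} \left(-100\right)\right) + 9286 = \left(-28313 + \frac{1}{-439} \left(-100\right)\right) + 9286 = \left(-28313 - - \frac{100}{439}\right) + 9286 = \left(-28313 + \frac{100}{439}\right) + 9286 = - \frac{12429307}{439} + 9286 = - \frac{8352753}{439}$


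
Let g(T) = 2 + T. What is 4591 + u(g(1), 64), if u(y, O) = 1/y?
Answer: 13774/3 ≈ 4591.3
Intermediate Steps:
4591 + u(g(1), 64) = 4591 + 1/(2 + 1) = 4591 + 1/3 = 13774/3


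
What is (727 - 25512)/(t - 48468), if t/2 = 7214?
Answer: 4957/6808 ≈ 0.72811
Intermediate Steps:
t = 14428 (t = 2*7214 = 14428)
(727 - 25512)/(t - 48468) = (727 - 25512)/(14428 - 48468) = -24785/(-34040) = -24785*(-1/34040) = 4957/6808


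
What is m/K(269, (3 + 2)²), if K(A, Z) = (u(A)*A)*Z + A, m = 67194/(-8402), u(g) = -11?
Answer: 33597/309638906 ≈ 0.00010850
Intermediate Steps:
m = -33597/4201 (m = 67194*(-1/8402) = -33597/4201 ≈ -7.9974)
K(A, Z) = A - 11*A*Z (K(A, Z) = (-11*A)*Z + A = -11*A*Z + A = A - 11*A*Z)
m/K(269, (3 + 2)²) = -33597*1/(269*(1 - 11*(3 + 2)²))/4201 = -33597*1/(269*(1 - 11*5²))/4201 = -33597*1/(269*(1 - 11*25))/4201 = -33597*1/(269*(1 - 275))/4201 = -33597/(4201*(269*(-274))) = -33597/4201/(-73706) = -33597/4201*(-1/73706) = 33597/309638906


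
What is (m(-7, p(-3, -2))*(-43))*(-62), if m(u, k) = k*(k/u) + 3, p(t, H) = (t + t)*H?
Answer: -327918/7 ≈ -46845.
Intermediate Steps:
p(t, H) = 2*H*t (p(t, H) = (2*t)*H = 2*H*t)
m(u, k) = 3 + k**2/u (m(u, k) = k**2/u + 3 = 3 + k**2/u)
(m(-7, p(-3, -2))*(-43))*(-62) = ((3 + (2*(-2)*(-3))**2/(-7))*(-43))*(-62) = ((3 + 12**2*(-1/7))*(-43))*(-62) = ((3 + 144*(-1/7))*(-43))*(-62) = ((3 - 144/7)*(-43))*(-62) = -123/7*(-43)*(-62) = (5289/7)*(-62) = -327918/7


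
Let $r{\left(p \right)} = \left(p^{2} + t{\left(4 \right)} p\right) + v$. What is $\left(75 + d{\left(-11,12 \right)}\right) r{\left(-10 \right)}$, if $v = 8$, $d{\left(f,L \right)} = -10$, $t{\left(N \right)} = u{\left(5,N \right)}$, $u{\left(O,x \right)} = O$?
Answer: $3770$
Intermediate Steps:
$t{\left(N \right)} = 5$
$r{\left(p \right)} = 8 + p^{2} + 5 p$ ($r{\left(p \right)} = \left(p^{2} + 5 p\right) + 8 = 8 + p^{2} + 5 p$)
$\left(75 + d{\left(-11,12 \right)}\right) r{\left(-10 \right)} = \left(75 - 10\right) \left(8 + \left(-10\right)^{2} + 5 \left(-10\right)\right) = 65 \left(8 + 100 - 50\right) = 65 \cdot 58 = 3770$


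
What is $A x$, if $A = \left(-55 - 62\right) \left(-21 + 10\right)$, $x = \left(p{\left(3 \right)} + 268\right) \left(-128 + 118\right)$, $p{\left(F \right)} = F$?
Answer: $-3487770$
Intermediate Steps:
$x = -2710$ ($x = \left(3 + 268\right) \left(-128 + 118\right) = 271 \left(-10\right) = -2710$)
$A = 1287$ ($A = \left(-117\right) \left(-11\right) = 1287$)
$A x = 1287 \left(-2710\right) = -3487770$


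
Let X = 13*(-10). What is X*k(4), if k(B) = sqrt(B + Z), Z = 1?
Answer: -130*sqrt(5) ≈ -290.69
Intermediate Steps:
X = -130
k(B) = sqrt(1 + B) (k(B) = sqrt(B + 1) = sqrt(1 + B))
X*k(4) = -130*sqrt(1 + 4) = -130*sqrt(5)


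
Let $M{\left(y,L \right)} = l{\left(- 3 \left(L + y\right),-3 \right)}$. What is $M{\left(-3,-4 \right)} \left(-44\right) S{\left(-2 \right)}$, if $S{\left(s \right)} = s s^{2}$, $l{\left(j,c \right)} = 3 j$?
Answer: $22176$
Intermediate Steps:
$M{\left(y,L \right)} = - 9 L - 9 y$ ($M{\left(y,L \right)} = 3 \left(- 3 \left(L + y\right)\right) = 3 \left(- 3 L - 3 y\right) = - 9 L - 9 y$)
$S{\left(s \right)} = s^{3}$
$M{\left(-3,-4 \right)} \left(-44\right) S{\left(-2 \right)} = \left(\left(-9\right) \left(-4\right) - -27\right) \left(-44\right) \left(-2\right)^{3} = \left(36 + 27\right) \left(-44\right) \left(-8\right) = 63 \left(-44\right) \left(-8\right) = \left(-2772\right) \left(-8\right) = 22176$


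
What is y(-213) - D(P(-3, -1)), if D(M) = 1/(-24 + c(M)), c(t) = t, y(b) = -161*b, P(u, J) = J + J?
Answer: 891619/26 ≈ 34293.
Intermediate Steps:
P(u, J) = 2*J
D(M) = 1/(-24 + M)
y(-213) - D(P(-3, -1)) = -161*(-213) - 1/(-24 + 2*(-1)) = 34293 - 1/(-24 - 2) = 34293 - 1/(-26) = 34293 - 1*(-1/26) = 34293 + 1/26 = 891619/26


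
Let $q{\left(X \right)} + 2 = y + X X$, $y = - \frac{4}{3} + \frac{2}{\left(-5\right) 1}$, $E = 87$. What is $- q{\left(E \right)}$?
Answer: $- \frac{113479}{15} \approx -7565.3$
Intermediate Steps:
$y = - \frac{26}{15}$ ($y = \left(-4\right) \frac{1}{3} + \frac{2}{-5} = - \frac{4}{3} + 2 \left(- \frac{1}{5}\right) = - \frac{4}{3} - \frac{2}{5} = - \frac{26}{15} \approx -1.7333$)
$q{\left(X \right)} = - \frac{56}{15} + X^{2}$ ($q{\left(X \right)} = -2 + \left(- \frac{26}{15} + X X\right) = -2 + \left(- \frac{26}{15} + X^{2}\right) = - \frac{56}{15} + X^{2}$)
$- q{\left(E \right)} = - (- \frac{56}{15} + 87^{2}) = - (- \frac{56}{15} + 7569) = \left(-1\right) \frac{113479}{15} = - \frac{113479}{15}$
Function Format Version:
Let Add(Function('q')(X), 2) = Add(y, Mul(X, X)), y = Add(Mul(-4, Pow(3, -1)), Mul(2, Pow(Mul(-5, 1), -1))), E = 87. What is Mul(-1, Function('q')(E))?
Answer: Rational(-113479, 15) ≈ -7565.3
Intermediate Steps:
y = Rational(-26, 15) (y = Add(Mul(-4, Rational(1, 3)), Mul(2, Pow(-5, -1))) = Add(Rational(-4, 3), Mul(2, Rational(-1, 5))) = Add(Rational(-4, 3), Rational(-2, 5)) = Rational(-26, 15) ≈ -1.7333)
Function('q')(X) = Add(Rational(-56, 15), Pow(X, 2)) (Function('q')(X) = Add(-2, Add(Rational(-26, 15), Mul(X, X))) = Add(-2, Add(Rational(-26, 15), Pow(X, 2))) = Add(Rational(-56, 15), Pow(X, 2)))
Mul(-1, Function('q')(E)) = Mul(-1, Add(Rational(-56, 15), Pow(87, 2))) = Mul(-1, Add(Rational(-56, 15), 7569)) = Mul(-1, Rational(113479, 15)) = Rational(-113479, 15)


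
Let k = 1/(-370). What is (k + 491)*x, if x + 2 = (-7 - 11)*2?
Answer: -3451711/185 ≈ -18658.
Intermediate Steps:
x = -38 (x = -2 + (-7 - 11)*2 = -2 - 18*2 = -2 - 36 = -38)
k = -1/370 ≈ -0.0027027
(k + 491)*x = (-1/370 + 491)*(-38) = (181669/370)*(-38) = -3451711/185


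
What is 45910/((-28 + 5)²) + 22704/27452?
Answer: 318082934/3630527 ≈ 87.613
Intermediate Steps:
45910/((-28 + 5)²) + 22704/27452 = 45910/((-23)²) + 22704*(1/27452) = 45910/529 + 5676/6863 = 318082934/3630527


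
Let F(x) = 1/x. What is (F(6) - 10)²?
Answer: 3481/36 ≈ 96.694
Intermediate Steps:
(F(6) - 10)² = (1/6 - 10)² = (⅙ - 10)² = (-59/6)² = 3481/36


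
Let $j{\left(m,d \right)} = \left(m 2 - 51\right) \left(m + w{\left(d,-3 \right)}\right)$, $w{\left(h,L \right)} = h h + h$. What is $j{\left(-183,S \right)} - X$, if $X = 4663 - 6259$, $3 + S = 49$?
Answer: $-823647$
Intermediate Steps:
$S = 46$ ($S = -3 + 49 = 46$)
$X = -1596$
$w{\left(h,L \right)} = h + h^{2}$ ($w{\left(h,L \right)} = h^{2} + h = h + h^{2}$)
$j{\left(m,d \right)} = \left(-51 + 2 m\right) \left(m + d \left(1 + d\right)\right)$ ($j{\left(m,d \right)} = \left(m 2 - 51\right) \left(m + d \left(1 + d\right)\right) = \left(2 m - 51\right) \left(m + d \left(1 + d\right)\right) = \left(-51 + 2 m\right) \left(m + d \left(1 + d\right)\right)$)
$j{\left(-183,S \right)} - X = \left(\left(-51\right) \left(-183\right) + 2 \left(-183\right)^{2} - 2346 \left(1 + 46\right) + 2 \cdot 46 \left(-183\right) \left(1 + 46\right)\right) - -1596 = \left(9333 + 2 \cdot 33489 - 2346 \cdot 47 + 2 \cdot 46 \left(-183\right) 47\right) + 1596 = \left(9333 + 66978 - 110262 - 791292\right) + 1596 = -825243 + 1596 = -823647$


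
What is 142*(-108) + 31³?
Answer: 14455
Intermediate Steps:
142*(-108) + 31³ = -15336 + 29791 = 14455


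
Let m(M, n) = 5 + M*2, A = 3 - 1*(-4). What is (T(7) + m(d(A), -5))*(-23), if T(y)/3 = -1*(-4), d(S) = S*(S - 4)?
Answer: -1357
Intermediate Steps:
A = 7 (A = 3 + 4 = 7)
d(S) = S*(-4 + S)
m(M, n) = 5 + 2*M
T(y) = 12 (T(y) = 3*(-1*(-4)) = 3*4 = 12)
(T(7) + m(d(A), -5))*(-23) = (12 + (5 + 2*(7*(-4 + 7))))*(-23) = (12 + (5 + 2*(7*3)))*(-23) = (12 + (5 + 2*21))*(-23) = (12 + (5 + 42))*(-23) = (12 + 47)*(-23) = 59*(-23) = -1357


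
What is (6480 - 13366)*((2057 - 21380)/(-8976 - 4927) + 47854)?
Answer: -4581486377710/13903 ≈ -3.2953e+8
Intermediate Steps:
(6480 - 13366)*((2057 - 21380)/(-8976 - 4927) + 47854) = -6886*(-19323/(-13903) + 47854) = -6886*(-19323*(-1/13903) + 47854) = -6886*(19323/13903 + 47854) = -6886*665333485/13903 = -4581486377710/13903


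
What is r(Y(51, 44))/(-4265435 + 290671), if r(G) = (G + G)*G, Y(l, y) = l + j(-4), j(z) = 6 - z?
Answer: -3721/1987382 ≈ -0.0018723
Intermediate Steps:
Y(l, y) = 10 + l (Y(l, y) = l + (6 - 1*(-4)) = l + (6 + 4) = l + 10 = 10 + l)
r(G) = 2*G**2 (r(G) = (2*G)*G = 2*G**2)
r(Y(51, 44))/(-4265435 + 290671) = (2*(10 + 51)**2)/(-4265435 + 290671) = (2*61**2)/(-3974764) = (2*3721)*(-1/3974764) = 7442*(-1/3974764) = -3721/1987382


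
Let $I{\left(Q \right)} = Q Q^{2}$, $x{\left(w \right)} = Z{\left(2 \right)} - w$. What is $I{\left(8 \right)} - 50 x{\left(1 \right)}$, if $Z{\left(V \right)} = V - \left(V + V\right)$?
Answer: $662$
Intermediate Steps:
$Z{\left(V \right)} = - V$ ($Z{\left(V \right)} = V - 2 V = - V$)
$x{\left(w \right)} = -2 - w$ ($x{\left(w \right)} = \left(-1\right) 2 - w = -2 - w$)
$I{\left(Q \right)} = Q^{3}$
$I{\left(8 \right)} - 50 x{\left(1 \right)} = 8^{3} - 50 \left(-2 - 1\right) = 512 - 50 \left(-2 - 1\right) = 512 - -150 = 512 + 150 = 662$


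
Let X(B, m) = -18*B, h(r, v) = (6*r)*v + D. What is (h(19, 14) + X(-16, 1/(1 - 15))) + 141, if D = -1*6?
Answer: 2019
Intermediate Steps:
D = -6
h(r, v) = -6 + 6*r*v (h(r, v) = (6*r)*v - 6 = 6*r*v - 6 = -6 + 6*r*v)
(h(19, 14) + X(-16, 1/(1 - 15))) + 141 = ((-6 + 6*19*14) - 18*(-16)) + 141 = ((-6 + 1596) + 288) + 141 = (1590 + 288) + 141 = 1878 + 141 = 2019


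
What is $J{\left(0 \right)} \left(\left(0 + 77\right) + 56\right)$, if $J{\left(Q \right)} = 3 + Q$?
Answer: $399$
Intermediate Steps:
$J{\left(0 \right)} \left(\left(0 + 77\right) + 56\right) = \left(3 + 0\right) \left(\left(0 + 77\right) + 56\right) = 3 \left(77 + 56\right) = 3 \cdot 133 = 399$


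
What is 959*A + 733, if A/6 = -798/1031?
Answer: -3835969/1031 ≈ -3720.6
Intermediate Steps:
A = -4788/1031 (A = 6*(-798/1031) = -4788/1031 ≈ -4.6440)
959*A + 733 = 959*(-4788/1031) + 733 = -4591692/1031 + 733 = -3835969/1031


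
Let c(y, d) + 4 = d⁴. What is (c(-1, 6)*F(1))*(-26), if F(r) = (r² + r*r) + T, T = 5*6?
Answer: -1074944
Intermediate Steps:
T = 30
c(y, d) = -4 + d⁴
F(r) = 30 + 2*r² (F(r) = (r² + r*r) + 30 = (r² + r²) + 30 = 2*r² + 30 = 30 + 2*r²)
(c(-1, 6)*F(1))*(-26) = ((-4 + 6⁴)*(30 + 2*1²))*(-26) = ((-4 + 1296)*(30 + 2*1))*(-26) = (1292*(30 + 2))*(-26) = (1292*32)*(-26) = 41344*(-26) = -1074944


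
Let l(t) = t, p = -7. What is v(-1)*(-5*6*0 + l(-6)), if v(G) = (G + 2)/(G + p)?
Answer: ¾ ≈ 0.75000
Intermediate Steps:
v(G) = (2 + G)/(-7 + G) (v(G) = (G + 2)/(G - 7) = (2 + G)/(-7 + G))
v(-1)*(-5*6*0 + l(-6)) = ((2 - 1)/(-7 - 1))*(-5*6*0 - 6) = (1/(-8))*(-30*0 - 6) = (-⅛*1)*(0 - 6) = -⅛*(-6) = ¾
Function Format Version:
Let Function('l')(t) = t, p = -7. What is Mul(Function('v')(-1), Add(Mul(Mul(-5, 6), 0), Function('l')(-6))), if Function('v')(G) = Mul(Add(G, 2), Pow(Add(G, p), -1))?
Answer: Rational(3, 4) ≈ 0.75000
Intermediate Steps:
Function('v')(G) = Mul(Pow(Add(-7, G), -1), Add(2, G)) (Function('v')(G) = Mul(Add(G, 2), Pow(Add(G, -7), -1)) = Mul(Add(2, G), Pow(Add(-7, G), -1)) = Mul(Pow(Add(-7, G), -1), Add(2, G)))
Mul(Function('v')(-1), Add(Mul(Mul(-5, 6), 0), Function('l')(-6))) = Mul(Mul(Pow(Add(-7, -1), -1), Add(2, -1)), Add(Mul(Mul(-5, 6), 0), -6)) = Mul(Mul(Pow(-8, -1), 1), Add(Mul(-30, 0), -6)) = Mul(Mul(Rational(-1, 8), 1), Add(0, -6)) = Mul(Rational(-1, 8), -6) = Rational(3, 4)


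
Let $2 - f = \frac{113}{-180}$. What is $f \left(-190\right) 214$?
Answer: $- \frac{961609}{9} \approx -1.0685 \cdot 10^{5}$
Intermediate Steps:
$f = \frac{473}{180}$ ($f = 2 - \frac{113}{-180} = 2 - 113 \left(- \frac{1}{180}\right) = 2 - - \frac{113}{180} = 2 + \frac{113}{180} = \frac{473}{180} \approx 2.6278$)
$f \left(-190\right) 214 = \frac{473}{180} \left(-190\right) 214 = \left(- \frac{8987}{18}\right) 214 = - \frac{961609}{9}$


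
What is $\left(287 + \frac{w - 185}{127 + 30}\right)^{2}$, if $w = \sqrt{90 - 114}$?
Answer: $\frac{2013675852}{24649} + \frac{179496 i \sqrt{6}}{24649} \approx 81694.0 + 17.837 i$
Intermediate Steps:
$w = 2 i \sqrt{6}$ ($w = \sqrt{-24} = 2 i \sqrt{6} \approx 4.899 i$)
$\left(287 + \frac{w - 185}{127 + 30}\right)^{2} = \left(287 + \frac{2 i \sqrt{6} - 185}{127 + 30}\right)^{2} = \left(287 + \frac{-185 + 2 i \sqrt{6}}{157}\right)^{2} = \left(287 + \left(-185 + 2 i \sqrt{6}\right) \frac{1}{157}\right)^{2} = \left(287 - \left(\frac{185}{157} - \frac{2 i \sqrt{6}}{157}\right)\right)^{2} = \left(\frac{44874}{157} + \frac{2 i \sqrt{6}}{157}\right)^{2}$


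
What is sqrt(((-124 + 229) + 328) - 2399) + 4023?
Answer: 4023 + I*sqrt(1966) ≈ 4023.0 + 44.34*I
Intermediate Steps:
sqrt(((-124 + 229) + 328) - 2399) + 4023 = sqrt((105 + 328) - 2399) + 4023 = sqrt(433 - 2399) + 4023 = sqrt(-1966) + 4023 = I*sqrt(1966) + 4023 = 4023 + I*sqrt(1966)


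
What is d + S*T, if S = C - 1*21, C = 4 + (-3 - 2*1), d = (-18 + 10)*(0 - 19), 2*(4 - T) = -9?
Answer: -35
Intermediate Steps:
T = 17/2 (T = 4 - ½*(-9) = 4 + 9/2 = 17/2 ≈ 8.5000)
d = 152 (d = -8*(-19) = 152)
C = -1 (C = 4 + (-3 - 2) = 4 - 5 = -1)
S = -22 (S = -1 - 1*21 = -1 - 21 = -22)
d + S*T = 152 - 22*17/2 = 152 - 187 = -35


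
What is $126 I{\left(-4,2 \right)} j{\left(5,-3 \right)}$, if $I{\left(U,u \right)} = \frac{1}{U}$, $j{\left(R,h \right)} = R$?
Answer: $- \frac{315}{2} \approx -157.5$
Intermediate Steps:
$126 I{\left(-4,2 \right)} j{\left(5,-3 \right)} = \frac{126}{-4} \cdot 5 = 126 \left(- \frac{1}{4}\right) 5 = \left(- \frac{63}{2}\right) 5 = - \frac{315}{2}$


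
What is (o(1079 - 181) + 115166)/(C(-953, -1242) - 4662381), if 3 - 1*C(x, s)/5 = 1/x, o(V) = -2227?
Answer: -107630867/4443234793 ≈ -0.024224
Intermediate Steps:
C(x, s) = 15 - 5/x
(o(1079 - 181) + 115166)/(C(-953, -1242) - 4662381) = (-2227 + 115166)/((15 - 5/(-953)) - 4662381) = 112939/((15 - 5*(-1/953)) - 4662381) = 112939/((15 + 5/953) - 4662381) = 112939/(14300/953 - 4662381) = 112939/(-4443234793/953) = 112939*(-953/4443234793) = -107630867/4443234793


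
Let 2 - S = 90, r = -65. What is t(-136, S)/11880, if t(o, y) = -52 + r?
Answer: -13/1320 ≈ -0.0098485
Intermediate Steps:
S = -88 (S = 2 - 1*90 = 2 - 90 = -88)
t(o, y) = -117 (t(o, y) = -52 - 65 = -117)
t(-136, S)/11880 = -117/11880 = -117*1/11880 = -13/1320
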